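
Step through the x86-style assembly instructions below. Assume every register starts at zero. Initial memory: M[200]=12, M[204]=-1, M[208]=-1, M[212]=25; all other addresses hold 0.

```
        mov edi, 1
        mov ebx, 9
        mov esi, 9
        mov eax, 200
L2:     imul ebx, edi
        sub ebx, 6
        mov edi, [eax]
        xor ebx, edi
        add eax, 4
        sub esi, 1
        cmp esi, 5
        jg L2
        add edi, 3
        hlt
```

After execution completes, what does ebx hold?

mov edi, 1 → edi=1
mov ebx, 9 → ebx=9
mov esi, 9 → esi=9
mov eax, 200 → eax=200
imul ebx, edi → ebx=9*1=9
sub ebx, 6 → ebx=9-6=3
mov edi, [eax] → edi=M[200]=12
xor ebx, edi → ebx=3^12=15
add eax, 4 → eax=200+4=204
sub esi, 1 → esi=9-1=8
cmp esi, 5  (cmp 8,5)
jg L2: taken
imul ebx, edi → ebx=15*12=180
sub ebx, 6 → ebx=180-6=174
mov edi, [eax] → edi=M[204]=-1
xor ebx, edi → ebx=174^(-1)=-175
add eax, 4 → eax=204+4=208
sub esi, 1 → esi=8-1=7
cmp esi, 5  (cmp 7,5)
jg L2: taken
imul ebx, edi → ebx=(-175)*(-1)=175
sub ebx, 6 → ebx=175-6=169
mov edi, [eax] → edi=M[208]=-1
xor ebx, edi → ebx=169^(-1)=-170
add eax, 4 → eax=208+4=212
sub esi, 1 → esi=7-1=6
cmp esi, 5  (cmp 6,5)
jg L2: taken
imul ebx, edi → ebx=(-170)*(-1)=170
sub ebx, 6 → ebx=170-6=164
mov edi, [eax] → edi=M[212]=25
xor ebx, edi → ebx=164^25=189
add eax, 4 → eax=212+4=216
sub esi, 1 → esi=6-1=5
cmp esi, 5  (cmp 5,5)
jg L2: not taken
add edi, 3 → edi=25+3=28
halt.

189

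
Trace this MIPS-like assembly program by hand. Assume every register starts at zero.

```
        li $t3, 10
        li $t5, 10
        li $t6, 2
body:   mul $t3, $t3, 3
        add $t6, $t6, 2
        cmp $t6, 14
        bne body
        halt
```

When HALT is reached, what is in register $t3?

$t3=10
$t5=10
$t6=2
$t3=10*3=30
$t6=2+2=4
cmp $t6, 14  (cmp 4,14)
bne body: taken
$t3=30*3=90
$t6=4+2=6
cmp $t6, 14  (cmp 6,14)
bne body: taken
$t3=90*3=270
$t6=6+2=8
cmp $t6, 14  (cmp 8,14)
bne body: taken
$t3=270*3=810
$t6=8+2=10
cmp $t6, 14  (cmp 10,14)
bne body: taken
$t3=810*3=2430
$t6=10+2=12
cmp $t6, 14  (cmp 12,14)
bne body: taken
$t3=2430*3=7290
$t6=12+2=14
cmp $t6, 14  (cmp 14,14)
bne body: not taken
halt.

7290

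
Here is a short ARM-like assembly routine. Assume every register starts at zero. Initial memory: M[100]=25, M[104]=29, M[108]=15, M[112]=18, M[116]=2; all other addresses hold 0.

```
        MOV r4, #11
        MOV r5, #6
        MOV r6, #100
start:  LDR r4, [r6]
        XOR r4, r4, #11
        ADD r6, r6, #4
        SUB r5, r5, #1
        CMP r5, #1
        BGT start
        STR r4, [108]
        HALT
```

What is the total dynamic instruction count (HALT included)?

after MOV r4, #11: r4=11
after MOV r5, #6: r5=6
after MOV r6, #100: r6=100
after LDR r4, [r6]: r4=M[100]=25
after XOR r4, r4, #11: r4=25^11=18
after ADD r6, r6, #4: r6=100+4=104
after SUB r5, r5, #1: r5=6-1=5
CMP r5, #1  (cmp 5,1)
BGT start: taken
after LDR r4, [r6]: r4=M[104]=29
after XOR r4, r4, #11: r4=29^11=22
after ADD r6, r6, #4: r6=104+4=108
after SUB r5, r5, #1: r5=5-1=4
CMP r5, #1  (cmp 4,1)
BGT start: taken
after LDR r4, [r6]: r4=M[108]=15
after XOR r4, r4, #11: r4=15^11=4
after ADD r6, r6, #4: r6=108+4=112
after SUB r5, r5, #1: r5=4-1=3
CMP r5, #1  (cmp 3,1)
BGT start: taken
after LDR r4, [r6]: r4=M[112]=18
after XOR r4, r4, #11: r4=18^11=25
after ADD r6, r6, #4: r6=112+4=116
after SUB r5, r5, #1: r5=3-1=2
CMP r5, #1  (cmp 2,1)
BGT start: taken
after LDR r4, [r6]: r4=M[116]=2
after XOR r4, r4, #11: r4=2^11=9
after ADD r6, r6, #4: r6=116+4=120
after SUB r5, r5, #1: r5=2-1=1
CMP r5, #1  (cmp 1,1)
BGT start: not taken
STR r4, [108] → M[108]=9
halt.
Total executed instructions: 35.

35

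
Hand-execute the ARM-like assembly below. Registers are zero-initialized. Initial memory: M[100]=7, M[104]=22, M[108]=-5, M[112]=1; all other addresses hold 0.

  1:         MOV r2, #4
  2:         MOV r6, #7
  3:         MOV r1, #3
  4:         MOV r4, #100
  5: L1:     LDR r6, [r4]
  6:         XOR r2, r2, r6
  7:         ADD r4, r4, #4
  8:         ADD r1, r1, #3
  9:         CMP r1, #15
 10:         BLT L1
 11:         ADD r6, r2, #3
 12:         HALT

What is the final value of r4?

116

r2=4
r6=7
r1=3
r4=100
r6=M[100]=7
r2=4^7=3
r4=100+4=104
r1=3+3=6
CMP r1, #15  (cmp 6,15)
BLT L1: taken
r6=M[104]=22
r2=3^22=21
r4=104+4=108
r1=6+3=9
CMP r1, #15  (cmp 9,15)
BLT L1: taken
r6=M[108]=-5
r2=21^(-5)=-18
r4=108+4=112
r1=9+3=12
CMP r1, #15  (cmp 12,15)
BLT L1: taken
r6=M[112]=1
r2=(-18)^1=-17
r4=112+4=116
r1=12+3=15
CMP r1, #15  (cmp 15,15)
BLT L1: not taken
r6=(-17)+3=-14
halt.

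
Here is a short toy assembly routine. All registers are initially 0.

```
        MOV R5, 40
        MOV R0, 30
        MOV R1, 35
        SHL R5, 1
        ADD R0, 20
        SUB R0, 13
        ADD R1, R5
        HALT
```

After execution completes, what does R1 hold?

115

after MOV R5, 40: R5=40
after MOV R0, 30: R0=30
after MOV R1, 35: R1=35
after SHL R5, 1: R5=40<<1=80
after ADD R0, 20: R0=30+20=50
after SUB R0, 13: R0=50-13=37
after ADD R1, R5: R1=35+80=115
halt.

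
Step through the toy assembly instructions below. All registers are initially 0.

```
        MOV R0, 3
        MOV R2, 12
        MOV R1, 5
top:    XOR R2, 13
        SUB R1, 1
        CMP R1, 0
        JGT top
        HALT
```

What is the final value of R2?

MOV R0, 3 → R0=3
MOV R2, 12 → R2=12
MOV R1, 5 → R1=5
XOR R2, 13 → R2=12^13=1
SUB R1, 1 → R1=5-1=4
CMP R1, 0  (cmp 4,0)
JGT top: taken
XOR R2, 13 → R2=1^13=12
SUB R1, 1 → R1=4-1=3
CMP R1, 0  (cmp 3,0)
JGT top: taken
XOR R2, 13 → R2=12^13=1
SUB R1, 1 → R1=3-1=2
CMP R1, 0  (cmp 2,0)
JGT top: taken
XOR R2, 13 → R2=1^13=12
SUB R1, 1 → R1=2-1=1
CMP R1, 0  (cmp 1,0)
JGT top: taken
XOR R2, 13 → R2=12^13=1
SUB R1, 1 → R1=1-1=0
CMP R1, 0  (cmp 0,0)
JGT top: not taken
halt.

1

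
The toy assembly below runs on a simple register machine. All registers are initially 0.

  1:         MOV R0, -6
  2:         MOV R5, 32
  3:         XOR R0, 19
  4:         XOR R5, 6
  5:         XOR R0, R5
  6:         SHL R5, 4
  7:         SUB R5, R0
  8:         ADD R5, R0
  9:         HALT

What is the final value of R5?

608

after MOV R0, -6: R0=-6
after MOV R5, 32: R5=32
after XOR R0, 19: R0=(-6)^19=-23
after XOR R5, 6: R5=32^6=38
after XOR R0, R5: R0=(-23)^38=-49
after SHL R5, 4: R5=38<<4=608
after SUB R5, R0: R5=608-(-49)=657
after ADD R5, R0: R5=657+(-49)=608
halt.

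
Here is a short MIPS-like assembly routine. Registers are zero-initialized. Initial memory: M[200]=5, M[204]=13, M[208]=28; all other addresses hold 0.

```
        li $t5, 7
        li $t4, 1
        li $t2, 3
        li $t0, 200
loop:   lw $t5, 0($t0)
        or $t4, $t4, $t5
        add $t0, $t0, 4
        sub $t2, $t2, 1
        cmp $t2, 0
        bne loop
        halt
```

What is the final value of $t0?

212

$t5=7
$t4=1
$t2=3
$t0=200
$t5=M[200]=5
$t4=1|5=5
$t0=200+4=204
$t2=3-1=2
cmp $t2, 0  (cmp 2,0)
bne loop: taken
$t5=M[204]=13
$t4=5|13=13
$t0=204+4=208
$t2=2-1=1
cmp $t2, 0  (cmp 1,0)
bne loop: taken
$t5=M[208]=28
$t4=13|28=29
$t0=208+4=212
$t2=1-1=0
cmp $t2, 0  (cmp 0,0)
bne loop: not taken
halt.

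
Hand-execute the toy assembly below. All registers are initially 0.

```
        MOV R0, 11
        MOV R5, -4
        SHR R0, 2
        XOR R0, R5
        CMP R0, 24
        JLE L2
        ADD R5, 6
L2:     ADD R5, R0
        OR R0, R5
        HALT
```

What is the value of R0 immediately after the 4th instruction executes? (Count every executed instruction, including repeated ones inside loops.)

R0=11
R5=-4
R0=11>>2=2
R0=2^(-4)=-2
After step 4: R0 = -2.

-2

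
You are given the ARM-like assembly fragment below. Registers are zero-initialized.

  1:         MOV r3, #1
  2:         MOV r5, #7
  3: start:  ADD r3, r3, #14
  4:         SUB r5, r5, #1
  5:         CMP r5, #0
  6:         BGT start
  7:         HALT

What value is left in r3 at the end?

99

after MOV r3, #1: r3=1
after MOV r5, #7: r5=7
after ADD r3, r3, #14: r3=1+14=15
after SUB r5, r5, #1: r5=7-1=6
CMP r5, #0  (cmp 6,0)
BGT start: taken
after ADD r3, r3, #14: r3=15+14=29
after SUB r5, r5, #1: r5=6-1=5
CMP r5, #0  (cmp 5,0)
BGT start: taken
after ADD r3, r3, #14: r3=29+14=43
after SUB r5, r5, #1: r5=5-1=4
CMP r5, #0  (cmp 4,0)
BGT start: taken
after ADD r3, r3, #14: r3=43+14=57
after SUB r5, r5, #1: r5=4-1=3
CMP r5, #0  (cmp 3,0)
BGT start: taken
after ADD r3, r3, #14: r3=57+14=71
after SUB r5, r5, #1: r5=3-1=2
CMP r5, #0  (cmp 2,0)
BGT start: taken
after ADD r3, r3, #14: r3=71+14=85
after SUB r5, r5, #1: r5=2-1=1
CMP r5, #0  (cmp 1,0)
BGT start: taken
after ADD r3, r3, #14: r3=85+14=99
after SUB r5, r5, #1: r5=1-1=0
CMP r5, #0  (cmp 0,0)
BGT start: not taken
halt.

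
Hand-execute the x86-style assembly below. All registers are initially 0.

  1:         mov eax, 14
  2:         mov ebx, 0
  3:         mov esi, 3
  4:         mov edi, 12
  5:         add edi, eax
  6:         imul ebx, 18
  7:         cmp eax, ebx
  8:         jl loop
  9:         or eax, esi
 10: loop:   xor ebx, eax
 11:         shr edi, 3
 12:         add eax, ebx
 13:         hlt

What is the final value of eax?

30

eax=14
ebx=0
esi=3
edi=12
edi=12+14=26
ebx=0*18=0
cmp eax, ebx  (cmp 14,0)
jl loop: not taken
eax=14|3=15
ebx=0^15=15
edi=26>>3=3
eax=15+15=30
halt.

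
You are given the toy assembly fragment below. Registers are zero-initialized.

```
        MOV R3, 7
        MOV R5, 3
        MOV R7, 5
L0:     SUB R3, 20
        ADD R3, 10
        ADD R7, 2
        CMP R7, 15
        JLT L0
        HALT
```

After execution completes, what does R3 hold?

-43

MOV R3, 7 → R3=7
MOV R5, 3 → R5=3
MOV R7, 5 → R7=5
SUB R3, 20 → R3=7-20=-13
ADD R3, 10 → R3=(-13)+10=-3
ADD R7, 2 → R7=5+2=7
CMP R7, 15  (cmp 7,15)
JLT L0: taken
SUB R3, 20 → R3=(-3)-20=-23
ADD R3, 10 → R3=(-23)+10=-13
ADD R7, 2 → R7=7+2=9
CMP R7, 15  (cmp 9,15)
JLT L0: taken
SUB R3, 20 → R3=(-13)-20=-33
ADD R3, 10 → R3=(-33)+10=-23
ADD R7, 2 → R7=9+2=11
CMP R7, 15  (cmp 11,15)
JLT L0: taken
SUB R3, 20 → R3=(-23)-20=-43
ADD R3, 10 → R3=(-43)+10=-33
ADD R7, 2 → R7=11+2=13
CMP R7, 15  (cmp 13,15)
JLT L0: taken
SUB R3, 20 → R3=(-33)-20=-53
ADD R3, 10 → R3=(-53)+10=-43
ADD R7, 2 → R7=13+2=15
CMP R7, 15  (cmp 15,15)
JLT L0: not taken
halt.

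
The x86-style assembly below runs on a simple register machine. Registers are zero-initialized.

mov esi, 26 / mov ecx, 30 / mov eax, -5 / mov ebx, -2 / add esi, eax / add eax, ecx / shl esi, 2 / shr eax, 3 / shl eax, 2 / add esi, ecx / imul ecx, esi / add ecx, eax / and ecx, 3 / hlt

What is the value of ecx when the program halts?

mov esi, 26 → esi=26
mov ecx, 30 → ecx=30
mov eax, -5 → eax=-5
mov ebx, -2 → ebx=-2
add esi, eax → esi=26+(-5)=21
add eax, ecx → eax=(-5)+30=25
shl esi, 2 → esi=21<<2=84
shr eax, 3 → eax=25>>3=3
shl eax, 2 → eax=3<<2=12
add esi, ecx → esi=84+30=114
imul ecx, esi → ecx=30*114=3420
add ecx, eax → ecx=3420+12=3432
and ecx, 3 → ecx=3432&3=0
halt.

0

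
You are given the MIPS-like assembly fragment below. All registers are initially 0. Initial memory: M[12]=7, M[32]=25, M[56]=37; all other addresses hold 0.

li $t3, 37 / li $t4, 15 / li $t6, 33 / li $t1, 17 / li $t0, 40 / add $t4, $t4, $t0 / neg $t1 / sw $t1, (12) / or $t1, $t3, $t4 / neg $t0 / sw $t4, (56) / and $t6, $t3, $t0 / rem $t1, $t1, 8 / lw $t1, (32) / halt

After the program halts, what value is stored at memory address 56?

55

$t3=37
$t4=15
$t6=33
$t1=17
$t0=40
$t4=15+40=55
$t1=-(17)=-17
sw $t1, (12) → M[12]=-17
$t1=37|55=55
$t0=-(40)=-40
sw $t4, (56) → M[56]=55
$t6=37&(-40)=0
$t1=55%8=7
$t1=M[32]=25
halt.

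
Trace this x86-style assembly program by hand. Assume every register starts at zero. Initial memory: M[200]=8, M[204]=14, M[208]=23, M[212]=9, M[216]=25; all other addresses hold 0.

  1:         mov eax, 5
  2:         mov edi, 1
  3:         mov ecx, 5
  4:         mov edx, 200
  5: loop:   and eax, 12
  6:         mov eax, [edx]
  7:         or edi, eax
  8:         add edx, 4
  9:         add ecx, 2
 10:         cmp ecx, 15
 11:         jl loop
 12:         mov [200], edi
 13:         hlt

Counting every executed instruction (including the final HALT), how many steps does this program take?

41

mov eax, 5 → eax=5
mov edi, 1 → edi=1
mov ecx, 5 → ecx=5
mov edx, 200 → edx=200
and eax, 12 → eax=5&12=4
mov eax, [edx] → eax=M[200]=8
or edi, eax → edi=1|8=9
add edx, 4 → edx=200+4=204
add ecx, 2 → ecx=5+2=7
cmp ecx, 15  (cmp 7,15)
jl loop: taken
and eax, 12 → eax=8&12=8
mov eax, [edx] → eax=M[204]=14
or edi, eax → edi=9|14=15
add edx, 4 → edx=204+4=208
add ecx, 2 → ecx=7+2=9
cmp ecx, 15  (cmp 9,15)
jl loop: taken
and eax, 12 → eax=14&12=12
mov eax, [edx] → eax=M[208]=23
or edi, eax → edi=15|23=31
add edx, 4 → edx=208+4=212
add ecx, 2 → ecx=9+2=11
cmp ecx, 15  (cmp 11,15)
jl loop: taken
and eax, 12 → eax=23&12=4
mov eax, [edx] → eax=M[212]=9
or edi, eax → edi=31|9=31
add edx, 4 → edx=212+4=216
add ecx, 2 → ecx=11+2=13
cmp ecx, 15  (cmp 13,15)
jl loop: taken
and eax, 12 → eax=9&12=8
mov eax, [edx] → eax=M[216]=25
or edi, eax → edi=31|25=31
add edx, 4 → edx=216+4=220
add ecx, 2 → ecx=13+2=15
cmp ecx, 15  (cmp 15,15)
jl loop: not taken
mov [200], edi → M[200]=31
halt.
Total executed instructions: 41.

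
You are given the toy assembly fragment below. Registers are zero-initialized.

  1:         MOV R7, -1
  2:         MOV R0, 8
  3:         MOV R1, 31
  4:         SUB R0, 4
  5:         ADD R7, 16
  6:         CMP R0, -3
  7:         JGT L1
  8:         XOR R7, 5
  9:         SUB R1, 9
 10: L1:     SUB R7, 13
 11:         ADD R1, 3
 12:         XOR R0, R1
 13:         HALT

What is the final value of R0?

MOV R7, -1 → R7=-1
MOV R0, 8 → R0=8
MOV R1, 31 → R1=31
SUB R0, 4 → R0=8-4=4
ADD R7, 16 → R7=(-1)+16=15
CMP R0, -3  (cmp 4,-3)
JGT L1: taken
SUB R7, 13 → R7=15-13=2
ADD R1, 3 → R1=31+3=34
XOR R0, R1 → R0=4^34=38
halt.

38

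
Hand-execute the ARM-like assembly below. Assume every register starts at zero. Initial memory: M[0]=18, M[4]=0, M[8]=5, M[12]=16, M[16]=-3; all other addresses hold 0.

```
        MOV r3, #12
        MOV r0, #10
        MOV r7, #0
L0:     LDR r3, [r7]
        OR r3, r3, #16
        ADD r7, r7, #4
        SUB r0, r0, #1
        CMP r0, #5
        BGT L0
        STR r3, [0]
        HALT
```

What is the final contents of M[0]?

r3=12
r0=10
r7=0
r3=M[0]=18
r3=18|16=18
r7=0+4=4
r0=10-1=9
CMP r0, #5  (cmp 9,5)
BGT L0: taken
r3=M[4]=0
r3=0|16=16
r7=4+4=8
r0=9-1=8
CMP r0, #5  (cmp 8,5)
BGT L0: taken
r3=M[8]=5
r3=5|16=21
r7=8+4=12
r0=8-1=7
CMP r0, #5  (cmp 7,5)
BGT L0: taken
r3=M[12]=16
r3=16|16=16
r7=12+4=16
r0=7-1=6
CMP r0, #5  (cmp 6,5)
BGT L0: taken
r3=M[16]=-3
r3=(-3)|16=-3
r7=16+4=20
r0=6-1=5
CMP r0, #5  (cmp 5,5)
BGT L0: not taken
STR r3, [0] → M[0]=-3
halt.

-3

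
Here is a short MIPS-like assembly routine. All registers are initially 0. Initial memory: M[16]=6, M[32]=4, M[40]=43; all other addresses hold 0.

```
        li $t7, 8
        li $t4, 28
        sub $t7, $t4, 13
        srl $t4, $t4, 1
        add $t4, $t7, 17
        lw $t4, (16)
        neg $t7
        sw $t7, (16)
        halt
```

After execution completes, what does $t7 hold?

-15

li $t7, 8 → $t7=8
li $t4, 28 → $t4=28
sub $t7, $t4, 13 → $t7=28-13=15
srl $t4, $t4, 1 → $t4=28>>1=14
add $t4, $t7, 17 → $t4=15+17=32
lw $t4, (16) → $t4=M[16]=6
neg $t7 → $t7=-(15)=-15
sw $t7, (16) → M[16]=-15
halt.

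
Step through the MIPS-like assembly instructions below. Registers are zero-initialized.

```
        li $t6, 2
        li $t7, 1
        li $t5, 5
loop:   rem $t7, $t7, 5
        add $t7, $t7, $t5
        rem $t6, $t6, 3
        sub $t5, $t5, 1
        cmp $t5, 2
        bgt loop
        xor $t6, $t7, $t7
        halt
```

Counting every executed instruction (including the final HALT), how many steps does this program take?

23

$t6=2
$t7=1
$t5=5
$t7=1%5=1
$t7=1+5=6
$t6=2%3=2
$t5=5-1=4
cmp $t5, 2  (cmp 4,2)
bgt loop: taken
$t7=6%5=1
$t7=1+4=5
$t6=2%3=2
$t5=4-1=3
cmp $t5, 2  (cmp 3,2)
bgt loop: taken
$t7=5%5=0
$t7=0+3=3
$t6=2%3=2
$t5=3-1=2
cmp $t5, 2  (cmp 2,2)
bgt loop: not taken
$t6=3^3=0
halt.
Total executed instructions: 23.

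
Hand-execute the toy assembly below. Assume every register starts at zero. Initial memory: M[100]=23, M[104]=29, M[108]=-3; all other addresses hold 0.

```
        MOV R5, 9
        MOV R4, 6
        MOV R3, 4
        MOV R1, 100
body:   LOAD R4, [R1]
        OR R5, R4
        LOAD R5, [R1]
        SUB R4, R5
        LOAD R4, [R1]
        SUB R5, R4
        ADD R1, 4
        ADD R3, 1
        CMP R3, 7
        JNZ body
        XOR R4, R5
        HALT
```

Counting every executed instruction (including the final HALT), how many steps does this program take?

R5=9
R4=6
R3=4
R1=100
R4=M[100]=23
R5=9|23=31
R5=M[100]=23
R4=23-23=0
R4=M[100]=23
R5=23-23=0
R1=100+4=104
R3=4+1=5
CMP R3, 7  (cmp 5,7)
JNZ body: taken
R4=M[104]=29
R5=0|29=29
R5=M[104]=29
R4=29-29=0
R4=M[104]=29
R5=29-29=0
R1=104+4=108
R3=5+1=6
CMP R3, 7  (cmp 6,7)
JNZ body: taken
R4=M[108]=-3
R5=0|(-3)=-3
R5=M[108]=-3
R4=(-3)-(-3)=0
R4=M[108]=-3
R5=(-3)-(-3)=0
R1=108+4=112
R3=6+1=7
CMP R3, 7  (cmp 7,7)
JNZ body: not taken
R4=(-3)^0=-3
halt.
Total executed instructions: 36.

36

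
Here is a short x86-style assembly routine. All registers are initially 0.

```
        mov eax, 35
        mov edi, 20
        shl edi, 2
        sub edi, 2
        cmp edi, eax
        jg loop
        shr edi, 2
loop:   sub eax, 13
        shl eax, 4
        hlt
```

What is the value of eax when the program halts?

352

after mov eax, 35: eax=35
after mov edi, 20: edi=20
after shl edi, 2: edi=20<<2=80
after sub edi, 2: edi=80-2=78
cmp edi, eax  (cmp 78,35)
jg loop: taken
after sub eax, 13: eax=35-13=22
after shl eax, 4: eax=22<<4=352
halt.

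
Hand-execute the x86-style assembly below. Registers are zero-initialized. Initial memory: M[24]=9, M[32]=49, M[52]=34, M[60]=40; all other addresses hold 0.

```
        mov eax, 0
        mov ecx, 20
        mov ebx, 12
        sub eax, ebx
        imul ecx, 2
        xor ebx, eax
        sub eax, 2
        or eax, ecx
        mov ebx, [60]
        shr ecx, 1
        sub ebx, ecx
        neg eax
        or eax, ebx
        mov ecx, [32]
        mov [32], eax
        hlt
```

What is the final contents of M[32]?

eax=0
ecx=20
ebx=12
eax=0-12=-12
ecx=20*2=40
ebx=12^(-12)=-8
eax=(-12)-2=-14
eax=(-14)|40=-6
ebx=M[60]=40
ecx=40>>1=20
ebx=40-20=20
eax=-(-6)=6
eax=6|20=22
ecx=M[32]=49
mov [32], eax → M[32]=22
halt.

22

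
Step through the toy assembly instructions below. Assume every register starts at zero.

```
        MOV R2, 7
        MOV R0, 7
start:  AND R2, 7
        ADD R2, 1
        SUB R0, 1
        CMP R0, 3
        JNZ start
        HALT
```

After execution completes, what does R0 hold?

3

R2=7
R0=7
R2=7&7=7
R2=7+1=8
R0=7-1=6
CMP R0, 3  (cmp 6,3)
JNZ start: taken
R2=8&7=0
R2=0+1=1
R0=6-1=5
CMP R0, 3  (cmp 5,3)
JNZ start: taken
R2=1&7=1
R2=1+1=2
R0=5-1=4
CMP R0, 3  (cmp 4,3)
JNZ start: taken
R2=2&7=2
R2=2+1=3
R0=4-1=3
CMP R0, 3  (cmp 3,3)
JNZ start: not taken
halt.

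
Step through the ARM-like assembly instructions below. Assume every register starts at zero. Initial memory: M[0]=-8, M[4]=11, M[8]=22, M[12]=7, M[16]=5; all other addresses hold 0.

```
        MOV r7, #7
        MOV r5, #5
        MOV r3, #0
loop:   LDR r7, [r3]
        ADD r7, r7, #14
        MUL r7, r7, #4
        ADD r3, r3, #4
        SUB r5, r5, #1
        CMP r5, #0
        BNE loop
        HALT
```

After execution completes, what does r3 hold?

20

MOV r7, #7 → r7=7
MOV r5, #5 → r5=5
MOV r3, #0 → r3=0
LDR r7, [r3] → r7=M[0]=-8
ADD r7, r7, #14 → r7=(-8)+14=6
MUL r7, r7, #4 → r7=6*4=24
ADD r3, r3, #4 → r3=0+4=4
SUB r5, r5, #1 → r5=5-1=4
CMP r5, #0  (cmp 4,0)
BNE loop: taken
LDR r7, [r3] → r7=M[4]=11
ADD r7, r7, #14 → r7=11+14=25
MUL r7, r7, #4 → r7=25*4=100
ADD r3, r3, #4 → r3=4+4=8
SUB r5, r5, #1 → r5=4-1=3
CMP r5, #0  (cmp 3,0)
BNE loop: taken
LDR r7, [r3] → r7=M[8]=22
ADD r7, r7, #14 → r7=22+14=36
MUL r7, r7, #4 → r7=36*4=144
ADD r3, r3, #4 → r3=8+4=12
SUB r5, r5, #1 → r5=3-1=2
CMP r5, #0  (cmp 2,0)
BNE loop: taken
LDR r7, [r3] → r7=M[12]=7
ADD r7, r7, #14 → r7=7+14=21
MUL r7, r7, #4 → r7=21*4=84
ADD r3, r3, #4 → r3=12+4=16
SUB r5, r5, #1 → r5=2-1=1
CMP r5, #0  (cmp 1,0)
BNE loop: taken
LDR r7, [r3] → r7=M[16]=5
ADD r7, r7, #14 → r7=5+14=19
MUL r7, r7, #4 → r7=19*4=76
ADD r3, r3, #4 → r3=16+4=20
SUB r5, r5, #1 → r5=1-1=0
CMP r5, #0  (cmp 0,0)
BNE loop: not taken
halt.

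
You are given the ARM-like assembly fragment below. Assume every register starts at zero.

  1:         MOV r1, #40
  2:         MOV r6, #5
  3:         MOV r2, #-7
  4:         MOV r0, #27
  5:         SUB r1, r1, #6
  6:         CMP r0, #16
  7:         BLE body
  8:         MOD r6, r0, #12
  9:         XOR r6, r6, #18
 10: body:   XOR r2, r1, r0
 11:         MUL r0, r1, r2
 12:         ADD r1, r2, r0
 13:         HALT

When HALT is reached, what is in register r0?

1938

r1=40
r6=5
r2=-7
r0=27
r1=40-6=34
CMP r0, #16  (cmp 27,16)
BLE body: not taken
r6=27%12=3
r6=3^18=17
r2=34^27=57
r0=34*57=1938
r1=57+1938=1995
halt.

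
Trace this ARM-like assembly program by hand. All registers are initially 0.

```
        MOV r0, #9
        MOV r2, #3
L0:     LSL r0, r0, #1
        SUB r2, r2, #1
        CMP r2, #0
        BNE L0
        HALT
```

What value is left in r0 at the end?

72

after MOV r0, #9: r0=9
after MOV r2, #3: r2=3
after LSL r0, r0, #1: r0=9<<1=18
after SUB r2, r2, #1: r2=3-1=2
CMP r2, #0  (cmp 2,0)
BNE L0: taken
after LSL r0, r0, #1: r0=18<<1=36
after SUB r2, r2, #1: r2=2-1=1
CMP r2, #0  (cmp 1,0)
BNE L0: taken
after LSL r0, r0, #1: r0=36<<1=72
after SUB r2, r2, #1: r2=1-1=0
CMP r2, #0  (cmp 0,0)
BNE L0: not taken
halt.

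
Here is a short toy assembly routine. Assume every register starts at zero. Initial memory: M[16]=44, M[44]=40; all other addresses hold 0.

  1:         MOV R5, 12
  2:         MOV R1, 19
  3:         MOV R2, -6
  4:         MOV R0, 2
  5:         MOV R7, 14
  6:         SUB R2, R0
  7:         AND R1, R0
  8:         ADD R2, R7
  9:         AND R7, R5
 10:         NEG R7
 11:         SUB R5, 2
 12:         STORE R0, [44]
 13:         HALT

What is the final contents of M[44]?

R5=12
R1=19
R2=-6
R0=2
R7=14
R2=(-6)-2=-8
R1=19&2=2
R2=(-8)+14=6
R7=14&12=12
R7=-(12)=-12
R5=12-2=10
STORE R0, [44] → M[44]=2
halt.

2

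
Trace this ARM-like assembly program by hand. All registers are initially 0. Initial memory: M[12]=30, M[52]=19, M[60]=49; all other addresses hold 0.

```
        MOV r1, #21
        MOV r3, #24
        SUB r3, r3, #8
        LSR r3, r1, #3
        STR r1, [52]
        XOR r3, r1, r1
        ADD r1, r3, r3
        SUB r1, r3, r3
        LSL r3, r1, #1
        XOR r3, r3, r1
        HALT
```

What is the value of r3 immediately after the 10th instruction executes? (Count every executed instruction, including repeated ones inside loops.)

MOV r1, #21 → r1=21
MOV r3, #24 → r3=24
SUB r3, r3, #8 → r3=24-8=16
LSR r3, r1, #3 → r3=21>>3=2
STR r1, [52] → M[52]=21
XOR r3, r1, r1 → r3=21^21=0
ADD r1, r3, r3 → r1=0+0=0
SUB r1, r3, r3 → r1=0-0=0
LSL r3, r1, #1 → r3=0<<1=0
XOR r3, r3, r1 → r3=0^0=0
After step 10: r3 = 0.

0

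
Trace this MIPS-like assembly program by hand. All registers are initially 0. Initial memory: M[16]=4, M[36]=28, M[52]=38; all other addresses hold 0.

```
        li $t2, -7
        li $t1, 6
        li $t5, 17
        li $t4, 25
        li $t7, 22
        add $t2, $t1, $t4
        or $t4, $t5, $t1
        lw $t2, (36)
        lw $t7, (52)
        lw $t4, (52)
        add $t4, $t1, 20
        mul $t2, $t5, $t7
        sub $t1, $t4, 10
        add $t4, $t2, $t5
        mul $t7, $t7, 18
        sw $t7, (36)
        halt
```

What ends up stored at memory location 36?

after li $t2, -7: $t2=-7
after li $t1, 6: $t1=6
after li $t5, 17: $t5=17
after li $t4, 25: $t4=25
after li $t7, 22: $t7=22
after add $t2, $t1, $t4: $t2=6+25=31
after or $t4, $t5, $t1: $t4=17|6=23
after lw $t2, (36): $t2=M[36]=28
after lw $t7, (52): $t7=M[52]=38
after lw $t4, (52): $t4=M[52]=38
after add $t4, $t1, 20: $t4=6+20=26
after mul $t2, $t5, $t7: $t2=17*38=646
after sub $t1, $t4, 10: $t1=26-10=16
after add $t4, $t2, $t5: $t4=646+17=663
after mul $t7, $t7, 18: $t7=38*18=684
sw $t7, (36) → M[36]=684
halt.

684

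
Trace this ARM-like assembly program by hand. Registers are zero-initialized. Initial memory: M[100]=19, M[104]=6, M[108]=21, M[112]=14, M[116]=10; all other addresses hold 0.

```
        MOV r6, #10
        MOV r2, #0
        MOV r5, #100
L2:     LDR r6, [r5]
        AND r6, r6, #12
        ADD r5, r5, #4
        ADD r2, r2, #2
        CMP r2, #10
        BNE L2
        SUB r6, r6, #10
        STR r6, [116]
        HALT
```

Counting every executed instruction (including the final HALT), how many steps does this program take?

MOV r6, #10 → r6=10
MOV r2, #0 → r2=0
MOV r5, #100 → r5=100
LDR r6, [r5] → r6=M[100]=19
AND r6, r6, #12 → r6=19&12=0
ADD r5, r5, #4 → r5=100+4=104
ADD r2, r2, #2 → r2=0+2=2
CMP r2, #10  (cmp 2,10)
BNE L2: taken
LDR r6, [r5] → r6=M[104]=6
AND r6, r6, #12 → r6=6&12=4
ADD r5, r5, #4 → r5=104+4=108
ADD r2, r2, #2 → r2=2+2=4
CMP r2, #10  (cmp 4,10)
BNE L2: taken
LDR r6, [r5] → r6=M[108]=21
AND r6, r6, #12 → r6=21&12=4
ADD r5, r5, #4 → r5=108+4=112
ADD r2, r2, #2 → r2=4+2=6
CMP r2, #10  (cmp 6,10)
BNE L2: taken
LDR r6, [r5] → r6=M[112]=14
AND r6, r6, #12 → r6=14&12=12
ADD r5, r5, #4 → r5=112+4=116
ADD r2, r2, #2 → r2=6+2=8
CMP r2, #10  (cmp 8,10)
BNE L2: taken
LDR r6, [r5] → r6=M[116]=10
AND r6, r6, #12 → r6=10&12=8
ADD r5, r5, #4 → r5=116+4=120
ADD r2, r2, #2 → r2=8+2=10
CMP r2, #10  (cmp 10,10)
BNE L2: not taken
SUB r6, r6, #10 → r6=8-10=-2
STR r6, [116] → M[116]=-2
halt.
Total executed instructions: 36.

36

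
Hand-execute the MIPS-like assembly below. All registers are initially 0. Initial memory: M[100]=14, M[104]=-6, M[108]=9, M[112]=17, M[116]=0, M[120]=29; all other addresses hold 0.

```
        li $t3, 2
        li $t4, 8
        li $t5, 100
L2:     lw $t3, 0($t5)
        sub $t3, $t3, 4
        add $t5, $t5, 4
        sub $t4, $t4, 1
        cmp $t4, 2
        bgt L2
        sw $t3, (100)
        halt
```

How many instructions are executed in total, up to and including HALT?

$t3=2
$t4=8
$t5=100
$t3=M[100]=14
$t3=14-4=10
$t5=100+4=104
$t4=8-1=7
cmp $t4, 2  (cmp 7,2)
bgt L2: taken
$t3=M[104]=-6
$t3=(-6)-4=-10
$t5=104+4=108
$t4=7-1=6
cmp $t4, 2  (cmp 6,2)
bgt L2: taken
$t3=M[108]=9
$t3=9-4=5
$t5=108+4=112
$t4=6-1=5
cmp $t4, 2  (cmp 5,2)
bgt L2: taken
$t3=M[112]=17
$t3=17-4=13
$t5=112+4=116
$t4=5-1=4
cmp $t4, 2  (cmp 4,2)
bgt L2: taken
$t3=M[116]=0
$t3=0-4=-4
$t5=116+4=120
$t4=4-1=3
cmp $t4, 2  (cmp 3,2)
bgt L2: taken
$t3=M[120]=29
$t3=29-4=25
$t5=120+4=124
$t4=3-1=2
cmp $t4, 2  (cmp 2,2)
bgt L2: not taken
sw $t3, (100) → M[100]=25
halt.
Total executed instructions: 41.

41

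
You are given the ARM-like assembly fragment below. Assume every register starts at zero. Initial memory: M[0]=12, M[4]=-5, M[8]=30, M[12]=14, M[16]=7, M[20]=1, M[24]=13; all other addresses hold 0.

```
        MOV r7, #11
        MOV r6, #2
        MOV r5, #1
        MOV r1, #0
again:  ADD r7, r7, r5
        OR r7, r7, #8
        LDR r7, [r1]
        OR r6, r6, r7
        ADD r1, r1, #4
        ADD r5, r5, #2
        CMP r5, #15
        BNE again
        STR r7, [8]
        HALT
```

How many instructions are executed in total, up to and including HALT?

MOV r7, #11 → r7=11
MOV r6, #2 → r6=2
MOV r5, #1 → r5=1
MOV r1, #0 → r1=0
ADD r7, r7, r5 → r7=11+1=12
OR r7, r7, #8 → r7=12|8=12
LDR r7, [r1] → r7=M[0]=12
OR r6, r6, r7 → r6=2|12=14
ADD r1, r1, #4 → r1=0+4=4
ADD r5, r5, #2 → r5=1+2=3
CMP r5, #15  (cmp 3,15)
BNE again: taken
ADD r7, r7, r5 → r7=12+3=15
OR r7, r7, #8 → r7=15|8=15
LDR r7, [r1] → r7=M[4]=-5
OR r6, r6, r7 → r6=14|(-5)=-1
ADD r1, r1, #4 → r1=4+4=8
ADD r5, r5, #2 → r5=3+2=5
CMP r5, #15  (cmp 5,15)
BNE again: taken
ADD r7, r7, r5 → r7=(-5)+5=0
OR r7, r7, #8 → r7=0|8=8
LDR r7, [r1] → r7=M[8]=30
OR r6, r6, r7 → r6=(-1)|30=-1
ADD r1, r1, #4 → r1=8+4=12
ADD r5, r5, #2 → r5=5+2=7
CMP r5, #15  (cmp 7,15)
BNE again: taken
ADD r7, r7, r5 → r7=30+7=37
OR r7, r7, #8 → r7=37|8=45
LDR r7, [r1] → r7=M[12]=14
OR r6, r6, r7 → r6=(-1)|14=-1
ADD r1, r1, #4 → r1=12+4=16
ADD r5, r5, #2 → r5=7+2=9
CMP r5, #15  (cmp 9,15)
BNE again: taken
ADD r7, r7, r5 → r7=14+9=23
OR r7, r7, #8 → r7=23|8=31
LDR r7, [r1] → r7=M[16]=7
OR r6, r6, r7 → r6=(-1)|7=-1
ADD r1, r1, #4 → r1=16+4=20
ADD r5, r5, #2 → r5=9+2=11
CMP r5, #15  (cmp 11,15)
BNE again: taken
ADD r7, r7, r5 → r7=7+11=18
OR r7, r7, #8 → r7=18|8=26
LDR r7, [r1] → r7=M[20]=1
OR r6, r6, r7 → r6=(-1)|1=-1
ADD r1, r1, #4 → r1=20+4=24
ADD r5, r5, #2 → r5=11+2=13
CMP r5, #15  (cmp 13,15)
BNE again: taken
ADD r7, r7, r5 → r7=1+13=14
OR r7, r7, #8 → r7=14|8=14
LDR r7, [r1] → r7=M[24]=13
OR r6, r6, r7 → r6=(-1)|13=-1
ADD r1, r1, #4 → r1=24+4=28
ADD r5, r5, #2 → r5=13+2=15
CMP r5, #15  (cmp 15,15)
BNE again: not taken
STR r7, [8] → M[8]=13
halt.
Total executed instructions: 62.

62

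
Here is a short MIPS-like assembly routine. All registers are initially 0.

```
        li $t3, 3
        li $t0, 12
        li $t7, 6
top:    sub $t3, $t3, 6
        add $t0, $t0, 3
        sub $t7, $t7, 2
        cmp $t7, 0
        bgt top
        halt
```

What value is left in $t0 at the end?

21

after li $t3, 3: $t3=3
after li $t0, 12: $t0=12
after li $t7, 6: $t7=6
after sub $t3, $t3, 6: $t3=3-6=-3
after add $t0, $t0, 3: $t0=12+3=15
after sub $t7, $t7, 2: $t7=6-2=4
cmp $t7, 0  (cmp 4,0)
bgt top: taken
after sub $t3, $t3, 6: $t3=(-3)-6=-9
after add $t0, $t0, 3: $t0=15+3=18
after sub $t7, $t7, 2: $t7=4-2=2
cmp $t7, 0  (cmp 2,0)
bgt top: taken
after sub $t3, $t3, 6: $t3=(-9)-6=-15
after add $t0, $t0, 3: $t0=18+3=21
after sub $t7, $t7, 2: $t7=2-2=0
cmp $t7, 0  (cmp 0,0)
bgt top: not taken
halt.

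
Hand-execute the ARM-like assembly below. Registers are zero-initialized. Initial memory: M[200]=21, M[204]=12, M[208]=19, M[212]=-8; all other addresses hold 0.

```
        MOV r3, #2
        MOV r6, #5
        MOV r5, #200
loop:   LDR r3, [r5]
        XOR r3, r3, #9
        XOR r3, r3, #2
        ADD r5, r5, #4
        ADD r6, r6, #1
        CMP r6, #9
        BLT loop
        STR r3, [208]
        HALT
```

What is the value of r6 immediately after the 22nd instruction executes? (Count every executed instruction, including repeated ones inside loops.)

MOV r3, #2 → r3=2
MOV r6, #5 → r6=5
MOV r5, #200 → r5=200
LDR r3, [r5] → r3=M[200]=21
XOR r3, r3, #9 → r3=21^9=28
XOR r3, r3, #2 → r3=28^2=30
ADD r5, r5, #4 → r5=200+4=204
ADD r6, r6, #1 → r6=5+1=6
CMP r6, #9  (cmp 6,9)
BLT loop: taken
LDR r3, [r5] → r3=M[204]=12
XOR r3, r3, #9 → r3=12^9=5
XOR r3, r3, #2 → r3=5^2=7
ADD r5, r5, #4 → r5=204+4=208
ADD r6, r6, #1 → r6=6+1=7
CMP r6, #9  (cmp 7,9)
BLT loop: taken
LDR r3, [r5] → r3=M[208]=19
XOR r3, r3, #9 → r3=19^9=26
XOR r3, r3, #2 → r3=26^2=24
ADD r5, r5, #4 → r5=208+4=212
ADD r6, r6, #1 → r6=7+1=8
After step 22: r6 = 8.

8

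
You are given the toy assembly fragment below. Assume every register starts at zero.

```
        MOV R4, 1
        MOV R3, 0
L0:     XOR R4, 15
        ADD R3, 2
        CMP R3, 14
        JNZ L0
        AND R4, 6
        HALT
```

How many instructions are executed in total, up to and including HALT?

32

R4=1
R3=0
R4=1^15=14
R3=0+2=2
CMP R3, 14  (cmp 2,14)
JNZ L0: taken
R4=14^15=1
R3=2+2=4
CMP R3, 14  (cmp 4,14)
JNZ L0: taken
R4=1^15=14
R3=4+2=6
CMP R3, 14  (cmp 6,14)
JNZ L0: taken
R4=14^15=1
R3=6+2=8
CMP R3, 14  (cmp 8,14)
JNZ L0: taken
R4=1^15=14
R3=8+2=10
CMP R3, 14  (cmp 10,14)
JNZ L0: taken
R4=14^15=1
R3=10+2=12
CMP R3, 14  (cmp 12,14)
JNZ L0: taken
R4=1^15=14
R3=12+2=14
CMP R3, 14  (cmp 14,14)
JNZ L0: not taken
R4=14&6=6
halt.
Total executed instructions: 32.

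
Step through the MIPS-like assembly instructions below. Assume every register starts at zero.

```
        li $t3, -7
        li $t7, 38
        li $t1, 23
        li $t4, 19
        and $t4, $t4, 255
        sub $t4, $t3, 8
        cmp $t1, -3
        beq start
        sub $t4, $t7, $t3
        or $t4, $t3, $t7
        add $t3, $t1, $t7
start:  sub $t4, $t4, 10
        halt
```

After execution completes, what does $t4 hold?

li $t3, -7 → $t3=-7
li $t7, 38 → $t7=38
li $t1, 23 → $t1=23
li $t4, 19 → $t4=19
and $t4, $t4, 255 → $t4=19&255=19
sub $t4, $t3, 8 → $t4=(-7)-8=-15
cmp $t1, -3  (cmp 23,-3)
beq start: not taken
sub $t4, $t7, $t3 → $t4=38-(-7)=45
or $t4, $t3, $t7 → $t4=(-7)|38=-1
add $t3, $t1, $t7 → $t3=23+38=61
sub $t4, $t4, 10 → $t4=(-1)-10=-11
halt.

-11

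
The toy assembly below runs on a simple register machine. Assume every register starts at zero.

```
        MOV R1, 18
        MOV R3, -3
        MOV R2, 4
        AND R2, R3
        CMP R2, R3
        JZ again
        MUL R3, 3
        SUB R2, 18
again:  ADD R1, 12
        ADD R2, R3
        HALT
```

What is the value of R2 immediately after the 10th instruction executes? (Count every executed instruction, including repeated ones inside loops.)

R1=18
R3=-3
R2=4
R2=4&(-3)=4
CMP R2, R3  (cmp 4,-3)
JZ again: not taken
R3=(-3)*3=-9
R2=4-18=-14
R1=18+12=30
R2=(-14)+(-9)=-23
After step 10: R2 = -23.

-23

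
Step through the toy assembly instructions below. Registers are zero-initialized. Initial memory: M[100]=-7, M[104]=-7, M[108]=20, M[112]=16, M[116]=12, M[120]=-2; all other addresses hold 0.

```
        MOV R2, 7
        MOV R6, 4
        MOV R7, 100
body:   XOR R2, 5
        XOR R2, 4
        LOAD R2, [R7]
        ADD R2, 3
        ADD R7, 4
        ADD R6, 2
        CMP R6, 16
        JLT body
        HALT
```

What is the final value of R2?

R2=7
R6=4
R7=100
R2=7^5=2
R2=2^4=6
R2=M[100]=-7
R2=(-7)+3=-4
R7=100+4=104
R6=4+2=6
CMP R6, 16  (cmp 6,16)
JLT body: taken
R2=(-4)^5=-7
R2=(-7)^4=-3
R2=M[104]=-7
R2=(-7)+3=-4
R7=104+4=108
R6=6+2=8
CMP R6, 16  (cmp 8,16)
JLT body: taken
R2=(-4)^5=-7
R2=(-7)^4=-3
R2=M[108]=20
R2=20+3=23
R7=108+4=112
R6=8+2=10
CMP R6, 16  (cmp 10,16)
JLT body: taken
R2=23^5=18
R2=18^4=22
R2=M[112]=16
R2=16+3=19
R7=112+4=116
R6=10+2=12
CMP R6, 16  (cmp 12,16)
JLT body: taken
R2=19^5=22
R2=22^4=18
R2=M[116]=12
R2=12+3=15
R7=116+4=120
R6=12+2=14
CMP R6, 16  (cmp 14,16)
JLT body: taken
R2=15^5=10
R2=10^4=14
R2=M[120]=-2
R2=(-2)+3=1
R7=120+4=124
R6=14+2=16
CMP R6, 16  (cmp 16,16)
JLT body: not taken
halt.

1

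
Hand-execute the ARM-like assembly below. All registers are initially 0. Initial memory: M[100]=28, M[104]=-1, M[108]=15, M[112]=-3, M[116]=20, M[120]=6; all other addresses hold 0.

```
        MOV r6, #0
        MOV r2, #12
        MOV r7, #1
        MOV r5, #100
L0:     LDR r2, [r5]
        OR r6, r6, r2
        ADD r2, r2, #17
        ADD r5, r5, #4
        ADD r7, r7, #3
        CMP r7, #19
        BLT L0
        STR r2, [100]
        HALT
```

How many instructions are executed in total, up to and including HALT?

48

MOV r6, #0 → r6=0
MOV r2, #12 → r2=12
MOV r7, #1 → r7=1
MOV r5, #100 → r5=100
LDR r2, [r5] → r2=M[100]=28
OR r6, r6, r2 → r6=0|28=28
ADD r2, r2, #17 → r2=28+17=45
ADD r5, r5, #4 → r5=100+4=104
ADD r7, r7, #3 → r7=1+3=4
CMP r7, #19  (cmp 4,19)
BLT L0: taken
LDR r2, [r5] → r2=M[104]=-1
OR r6, r6, r2 → r6=28|(-1)=-1
ADD r2, r2, #17 → r2=(-1)+17=16
ADD r5, r5, #4 → r5=104+4=108
ADD r7, r7, #3 → r7=4+3=7
CMP r7, #19  (cmp 7,19)
BLT L0: taken
LDR r2, [r5] → r2=M[108]=15
OR r6, r6, r2 → r6=(-1)|15=-1
ADD r2, r2, #17 → r2=15+17=32
ADD r5, r5, #4 → r5=108+4=112
ADD r7, r7, #3 → r7=7+3=10
CMP r7, #19  (cmp 10,19)
BLT L0: taken
LDR r2, [r5] → r2=M[112]=-3
OR r6, r6, r2 → r6=(-1)|(-3)=-1
ADD r2, r2, #17 → r2=(-3)+17=14
ADD r5, r5, #4 → r5=112+4=116
ADD r7, r7, #3 → r7=10+3=13
CMP r7, #19  (cmp 13,19)
BLT L0: taken
LDR r2, [r5] → r2=M[116]=20
OR r6, r6, r2 → r6=(-1)|20=-1
ADD r2, r2, #17 → r2=20+17=37
ADD r5, r5, #4 → r5=116+4=120
ADD r7, r7, #3 → r7=13+3=16
CMP r7, #19  (cmp 16,19)
BLT L0: taken
LDR r2, [r5] → r2=M[120]=6
OR r6, r6, r2 → r6=(-1)|6=-1
ADD r2, r2, #17 → r2=6+17=23
ADD r5, r5, #4 → r5=120+4=124
ADD r7, r7, #3 → r7=16+3=19
CMP r7, #19  (cmp 19,19)
BLT L0: not taken
STR r2, [100] → M[100]=23
halt.
Total executed instructions: 48.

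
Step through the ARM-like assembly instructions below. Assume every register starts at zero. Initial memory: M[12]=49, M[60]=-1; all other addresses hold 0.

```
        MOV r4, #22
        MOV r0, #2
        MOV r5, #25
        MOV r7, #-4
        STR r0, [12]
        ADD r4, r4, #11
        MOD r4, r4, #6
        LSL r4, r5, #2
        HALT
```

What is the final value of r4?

100

r4=22
r0=2
r5=25
r7=-4
STR r0, [12] → M[12]=2
r4=22+11=33
r4=33%6=3
r4=25<<2=100
halt.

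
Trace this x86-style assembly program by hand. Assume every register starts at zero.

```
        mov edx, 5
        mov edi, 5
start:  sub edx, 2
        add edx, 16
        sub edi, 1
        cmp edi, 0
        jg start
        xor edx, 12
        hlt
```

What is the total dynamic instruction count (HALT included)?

29

edx=5
edi=5
edx=5-2=3
edx=3+16=19
edi=5-1=4
cmp edi, 0  (cmp 4,0)
jg start: taken
edx=19-2=17
edx=17+16=33
edi=4-1=3
cmp edi, 0  (cmp 3,0)
jg start: taken
edx=33-2=31
edx=31+16=47
edi=3-1=2
cmp edi, 0  (cmp 2,0)
jg start: taken
edx=47-2=45
edx=45+16=61
edi=2-1=1
cmp edi, 0  (cmp 1,0)
jg start: taken
edx=61-2=59
edx=59+16=75
edi=1-1=0
cmp edi, 0  (cmp 0,0)
jg start: not taken
edx=75^12=71
halt.
Total executed instructions: 29.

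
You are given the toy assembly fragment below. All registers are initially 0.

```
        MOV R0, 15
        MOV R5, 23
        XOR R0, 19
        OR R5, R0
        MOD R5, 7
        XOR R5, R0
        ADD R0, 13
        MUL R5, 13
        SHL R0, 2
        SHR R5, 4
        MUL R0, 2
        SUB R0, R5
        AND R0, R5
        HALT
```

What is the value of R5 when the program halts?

MOV R0, 15 → R0=15
MOV R5, 23 → R5=23
XOR R0, 19 → R0=15^19=28
OR R5, R0 → R5=23|28=31
MOD R5, 7 → R5=31%7=3
XOR R5, R0 → R5=3^28=31
ADD R0, 13 → R0=28+13=41
MUL R5, 13 → R5=31*13=403
SHL R0, 2 → R0=41<<2=164
SHR R5, 4 → R5=403>>4=25
MUL R0, 2 → R0=164*2=328
SUB R0, R5 → R0=328-25=303
AND R0, R5 → R0=303&25=9
halt.

25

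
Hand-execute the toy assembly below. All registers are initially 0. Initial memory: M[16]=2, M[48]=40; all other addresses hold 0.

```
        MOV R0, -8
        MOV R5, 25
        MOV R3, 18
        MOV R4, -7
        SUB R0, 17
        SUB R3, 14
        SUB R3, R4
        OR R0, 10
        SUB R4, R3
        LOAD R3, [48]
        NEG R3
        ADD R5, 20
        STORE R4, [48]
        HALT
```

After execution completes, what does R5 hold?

after MOV R0, -8: R0=-8
after MOV R5, 25: R5=25
after MOV R3, 18: R3=18
after MOV R4, -7: R4=-7
after SUB R0, 17: R0=(-8)-17=-25
after SUB R3, 14: R3=18-14=4
after SUB R3, R4: R3=4-(-7)=11
after OR R0, 10: R0=(-25)|10=-17
after SUB R4, R3: R4=(-7)-11=-18
after LOAD R3, [48]: R3=M[48]=40
after NEG R3: R3=-(40)=-40
after ADD R5, 20: R5=25+20=45
STORE R4, [48] → M[48]=-18
halt.

45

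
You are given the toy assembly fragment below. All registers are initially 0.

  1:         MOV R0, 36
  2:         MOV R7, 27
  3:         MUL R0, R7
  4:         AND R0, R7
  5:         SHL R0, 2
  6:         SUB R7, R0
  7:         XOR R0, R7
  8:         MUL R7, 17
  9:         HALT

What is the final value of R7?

R0=36
R7=27
R0=36*27=972
R0=972&27=8
R0=8<<2=32
R7=27-32=-5
R0=32^(-5)=-37
R7=(-5)*17=-85
halt.

-85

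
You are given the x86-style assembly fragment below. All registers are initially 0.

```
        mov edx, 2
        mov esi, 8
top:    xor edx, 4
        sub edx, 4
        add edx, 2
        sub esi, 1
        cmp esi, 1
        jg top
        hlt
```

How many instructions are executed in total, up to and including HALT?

mov edx, 2 → edx=2
mov esi, 8 → esi=8
xor edx, 4 → edx=2^4=6
sub edx, 4 → edx=6-4=2
add edx, 2 → edx=2+2=4
sub esi, 1 → esi=8-1=7
cmp esi, 1  (cmp 7,1)
jg top: taken
xor edx, 4 → edx=4^4=0
sub edx, 4 → edx=0-4=-4
add edx, 2 → edx=(-4)+2=-2
sub esi, 1 → esi=7-1=6
cmp esi, 1  (cmp 6,1)
jg top: taken
xor edx, 4 → edx=(-2)^4=-6
sub edx, 4 → edx=(-6)-4=-10
add edx, 2 → edx=(-10)+2=-8
sub esi, 1 → esi=6-1=5
cmp esi, 1  (cmp 5,1)
jg top: taken
xor edx, 4 → edx=(-8)^4=-4
sub edx, 4 → edx=(-4)-4=-8
add edx, 2 → edx=(-8)+2=-6
sub esi, 1 → esi=5-1=4
cmp esi, 1  (cmp 4,1)
jg top: taken
xor edx, 4 → edx=(-6)^4=-2
sub edx, 4 → edx=(-2)-4=-6
add edx, 2 → edx=(-6)+2=-4
sub esi, 1 → esi=4-1=3
cmp esi, 1  (cmp 3,1)
jg top: taken
xor edx, 4 → edx=(-4)^4=-8
sub edx, 4 → edx=(-8)-4=-12
add edx, 2 → edx=(-12)+2=-10
sub esi, 1 → esi=3-1=2
cmp esi, 1  (cmp 2,1)
jg top: taken
xor edx, 4 → edx=(-10)^4=-14
sub edx, 4 → edx=(-14)-4=-18
add edx, 2 → edx=(-18)+2=-16
sub esi, 1 → esi=2-1=1
cmp esi, 1  (cmp 1,1)
jg top: not taken
halt.
Total executed instructions: 45.

45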